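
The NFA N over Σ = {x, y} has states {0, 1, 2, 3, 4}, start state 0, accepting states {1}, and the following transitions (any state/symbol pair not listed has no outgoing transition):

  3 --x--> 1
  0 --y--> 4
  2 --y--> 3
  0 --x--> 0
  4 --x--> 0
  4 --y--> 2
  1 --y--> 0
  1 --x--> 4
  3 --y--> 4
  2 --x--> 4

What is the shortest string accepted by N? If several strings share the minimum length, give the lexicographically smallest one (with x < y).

A breadth-first search from 0 reaches an accepting state first via the path 0 → 4 → 2 → 3 → 1 on input yyyx.
No string of length < 4 is accepted (BFS exhausts all shorter strings without reaching an accepting state), and yyyx is the lexicographically least accepting string of length 4.

yyyx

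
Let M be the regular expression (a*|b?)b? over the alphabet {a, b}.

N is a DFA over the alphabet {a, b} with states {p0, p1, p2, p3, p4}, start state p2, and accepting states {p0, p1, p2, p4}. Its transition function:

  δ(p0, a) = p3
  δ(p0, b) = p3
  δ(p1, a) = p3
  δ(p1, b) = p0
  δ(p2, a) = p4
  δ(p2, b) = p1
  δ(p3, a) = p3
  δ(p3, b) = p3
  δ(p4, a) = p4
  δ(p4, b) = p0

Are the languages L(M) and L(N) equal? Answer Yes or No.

Yes

Converting the expression M to a DFA (subset construction, then merging equivalent states) gives the minimal DFA with states {m0, m1, m2, m3, m4}, start state m0, accepting states {m0, m1, m2, m3} and transitions m0: a→m1, b→m2; m1: a→m1, b→m3; m2: a→m4, b→m3; m3: a→m4, b→m4; m4: a→m4, b→m4.
Exploring the product automaton M × N from the start pair (m0, p2), following both machines on each input symbol, reaches 5 state pairs: (m0, p2), (m1, p4), (m2, p1), (m3, p0), (m4, p3).
M accepts in {m0, m1, m2, m3} and N accepts in {p0, p1, p2, p4}. In every reachable pair the two components are either both accepting — (m0, p2), (m1, p4), (m2, p1), (m3, p0) — or both non-accepting, so no string is accepted by exactly one of the machines: L(M) \ L(N) and L(N) \ L(M) are both empty.
Hence every string is accepted by M iff it is accepted by N, and the two languages coincide.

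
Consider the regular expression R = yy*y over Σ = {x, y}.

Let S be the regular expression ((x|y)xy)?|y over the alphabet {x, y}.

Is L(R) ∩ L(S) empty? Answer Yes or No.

Converting the expression R to a DFA (subset construction, then merging equivalent states) gives the minimal DFA with states {r0, r1, r2, r3}, start state r0, accepting states {r3} and transitions r0: x→r1, y→r2; r1: x→r1, y→r1; r2: x→r1, y→r3; r3: x→r1, y→r3.
Converting the expression S to a DFA (subset construction, then merging equivalent states) gives the minimal DFA with states {s0, s1, s2, s3, s4, s5}, start state s0, accepting states {s0, s2, s5} and transitions s0: x→s1, y→s2; s1: x→s3, y→s4; s2: x→s3, y→s4; s3: x→s4, y→s5; s4: x→s4, y→s4; s5: x→s4, y→s4.
Exploring the product automaton R × S from the start pair (r0, s0), following both machines on each input symbol, reaches 7 state pairs: (r0, s0), (r1, s1), (r2, s2), (r1, s3), (r1, s4), (r3, s4), (r1, s5).
R accepts in {r3} and S accepts in {s0, s2, s5}; no reachable pair has both components accepting, so no string drives both machines to acceptance simultaneously and L(R) ∩ L(S) = ∅.
So no string is accepted by both, and the intersection is empty.

Yes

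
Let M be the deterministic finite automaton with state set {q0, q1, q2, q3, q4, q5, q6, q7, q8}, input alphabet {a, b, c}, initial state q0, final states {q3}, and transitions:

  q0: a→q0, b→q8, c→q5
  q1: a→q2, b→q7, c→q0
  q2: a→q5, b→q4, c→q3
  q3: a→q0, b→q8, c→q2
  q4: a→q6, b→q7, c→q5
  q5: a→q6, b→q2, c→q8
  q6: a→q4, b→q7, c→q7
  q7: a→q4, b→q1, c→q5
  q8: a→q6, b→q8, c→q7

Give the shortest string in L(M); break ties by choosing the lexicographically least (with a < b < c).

A breadth-first search from q0 reaches an accepting state first via the path q0 → q5 → q2 → q3 on input cbc.
No string of length < 3 is accepted (BFS exhausts all shorter strings without reaching an accepting state), and cbc is the lexicographically least accepting string of length 3.

cbc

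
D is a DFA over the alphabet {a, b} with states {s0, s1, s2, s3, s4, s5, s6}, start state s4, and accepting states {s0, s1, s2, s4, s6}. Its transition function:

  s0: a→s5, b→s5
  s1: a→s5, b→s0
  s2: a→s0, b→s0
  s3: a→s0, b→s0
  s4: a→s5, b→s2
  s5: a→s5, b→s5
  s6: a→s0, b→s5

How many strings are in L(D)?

4

The useful subgraph on states {s0, s2, s4} is acyclic, so L(D) is finite; the longest accepting path visits 3 useful states, giving maximum string length 2.
Counting accepting paths from s4 by length: 1 of length 0, 1 of length 1, 2 of length 2. Total 4.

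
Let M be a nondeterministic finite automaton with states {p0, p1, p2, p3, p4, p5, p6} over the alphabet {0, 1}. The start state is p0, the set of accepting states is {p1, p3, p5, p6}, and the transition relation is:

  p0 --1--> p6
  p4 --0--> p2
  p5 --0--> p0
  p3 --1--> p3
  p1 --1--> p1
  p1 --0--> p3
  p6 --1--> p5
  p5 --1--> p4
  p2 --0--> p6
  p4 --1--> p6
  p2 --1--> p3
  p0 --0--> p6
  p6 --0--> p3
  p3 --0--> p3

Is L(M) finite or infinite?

State p3 is reachable from the start and can reach an accepting state, and it lies on the cycle p3 → p3.
Traversing that cycle any number of times yields accepted strings of unbounded length, so the language is infinite.

infinite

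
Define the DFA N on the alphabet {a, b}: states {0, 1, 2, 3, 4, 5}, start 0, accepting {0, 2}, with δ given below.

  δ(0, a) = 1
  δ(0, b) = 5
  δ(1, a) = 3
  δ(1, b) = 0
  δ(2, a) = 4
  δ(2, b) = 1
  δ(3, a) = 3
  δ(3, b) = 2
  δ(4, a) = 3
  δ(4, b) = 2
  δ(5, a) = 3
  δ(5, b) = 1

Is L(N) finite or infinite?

infinite

State 0 is reachable from the start and can reach an accepting state, and it lies on the cycle 0 → 1 → 0.
Traversing that cycle any number of times yields accepted strings of unbounded length, so the language is infinite.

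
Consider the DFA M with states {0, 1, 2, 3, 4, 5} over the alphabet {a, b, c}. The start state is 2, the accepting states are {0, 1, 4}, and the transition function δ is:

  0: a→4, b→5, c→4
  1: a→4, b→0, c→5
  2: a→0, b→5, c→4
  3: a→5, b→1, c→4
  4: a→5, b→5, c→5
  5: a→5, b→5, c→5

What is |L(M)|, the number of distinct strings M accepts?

The useful subgraph on states {0, 2, 4} is acyclic, so L(M) is finite; the longest accepting path visits 3 useful states, giving maximum string length 2.
Counting accepting paths from 2 by length: 2 of length 1, 2 of length 2. Total 4.

4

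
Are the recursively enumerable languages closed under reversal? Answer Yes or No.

Yes

Reverse the input and run the recogniser for L on it; this accepts exactly Lᴿ.
So the recursively enumerable languages are closed under reversal.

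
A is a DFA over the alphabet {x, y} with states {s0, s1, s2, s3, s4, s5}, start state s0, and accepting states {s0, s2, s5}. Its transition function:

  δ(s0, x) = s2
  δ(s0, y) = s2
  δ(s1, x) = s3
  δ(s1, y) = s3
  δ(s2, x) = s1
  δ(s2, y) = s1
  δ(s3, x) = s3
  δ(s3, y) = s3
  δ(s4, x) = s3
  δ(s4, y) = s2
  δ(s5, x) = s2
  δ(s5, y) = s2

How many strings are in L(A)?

3

The useful subgraph on states {s0, s2} is acyclic, so L(A) is finite; the longest accepting path visits 2 useful states, giving maximum string length 1.
Counting accepting paths from s0 by length: 1 of length 0, 2 of length 1. Total 3.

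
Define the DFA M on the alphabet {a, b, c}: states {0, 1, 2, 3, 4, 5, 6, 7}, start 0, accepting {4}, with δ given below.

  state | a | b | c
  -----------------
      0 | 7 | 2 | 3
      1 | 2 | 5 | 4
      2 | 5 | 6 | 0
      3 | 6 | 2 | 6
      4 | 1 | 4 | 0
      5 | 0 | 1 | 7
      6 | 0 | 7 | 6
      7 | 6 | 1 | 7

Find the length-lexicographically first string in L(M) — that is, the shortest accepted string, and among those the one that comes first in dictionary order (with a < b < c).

A breadth-first search from 0 reaches an accepting state first via the path 0 → 7 → 1 → 4 on input abc.
No string of length < 3 is accepted (BFS exhausts all shorter strings without reaching an accepting state), and abc is the lexicographically least accepting string of length 3.

abc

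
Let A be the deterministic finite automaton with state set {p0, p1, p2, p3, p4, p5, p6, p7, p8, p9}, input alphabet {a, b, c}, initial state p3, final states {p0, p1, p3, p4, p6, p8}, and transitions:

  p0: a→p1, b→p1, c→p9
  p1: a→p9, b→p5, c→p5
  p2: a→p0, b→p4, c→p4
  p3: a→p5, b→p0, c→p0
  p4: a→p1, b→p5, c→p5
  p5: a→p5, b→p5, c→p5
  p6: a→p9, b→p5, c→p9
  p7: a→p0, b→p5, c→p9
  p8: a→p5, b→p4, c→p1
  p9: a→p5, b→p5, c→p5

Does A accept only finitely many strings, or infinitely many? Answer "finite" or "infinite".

The useful states (reachable from p3 and able to reach an accepting state) are {p0, p1, p3}.
Restricted to these states the transition graph has no cycle, so every accepting path has bounded length and L is finite.

finite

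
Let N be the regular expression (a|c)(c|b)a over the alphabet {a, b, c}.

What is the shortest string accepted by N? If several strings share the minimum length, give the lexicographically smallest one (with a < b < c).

aba

By inspection of the expression, no string of length less than 3 matches, and aba is the lexicographically first match of length 3.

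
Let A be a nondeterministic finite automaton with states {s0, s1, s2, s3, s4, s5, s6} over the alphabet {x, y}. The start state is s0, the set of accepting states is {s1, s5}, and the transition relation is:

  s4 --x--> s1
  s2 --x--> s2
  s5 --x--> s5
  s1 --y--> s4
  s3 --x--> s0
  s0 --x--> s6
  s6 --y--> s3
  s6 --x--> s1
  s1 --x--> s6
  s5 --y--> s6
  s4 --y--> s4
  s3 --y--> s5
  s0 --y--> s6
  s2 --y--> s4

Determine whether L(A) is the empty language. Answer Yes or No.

No

The string xx is accepted: the run s0 → s6 → s1 ends in the accepting state s1.
Since at least one string is accepted, L(A) is not empty.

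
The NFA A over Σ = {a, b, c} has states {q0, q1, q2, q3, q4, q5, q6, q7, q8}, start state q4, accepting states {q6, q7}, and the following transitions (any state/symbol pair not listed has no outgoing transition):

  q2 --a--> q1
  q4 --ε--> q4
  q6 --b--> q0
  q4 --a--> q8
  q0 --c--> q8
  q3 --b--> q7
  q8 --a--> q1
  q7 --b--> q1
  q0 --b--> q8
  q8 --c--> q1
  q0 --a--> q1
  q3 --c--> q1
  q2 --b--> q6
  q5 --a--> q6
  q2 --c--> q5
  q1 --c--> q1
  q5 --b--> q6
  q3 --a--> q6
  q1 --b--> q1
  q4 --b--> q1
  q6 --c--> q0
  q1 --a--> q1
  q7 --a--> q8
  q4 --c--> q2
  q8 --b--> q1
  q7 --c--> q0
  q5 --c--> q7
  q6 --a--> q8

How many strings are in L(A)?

The useful subgraph on states {q2, q4, q5, q6, q7} is acyclic, so L(A) is finite; the longest accepting path visits 4 useful states, giving maximum string length 3.
Counting accepting paths from q4 by length: 1 of length 2, 3 of length 3. Total 4.

4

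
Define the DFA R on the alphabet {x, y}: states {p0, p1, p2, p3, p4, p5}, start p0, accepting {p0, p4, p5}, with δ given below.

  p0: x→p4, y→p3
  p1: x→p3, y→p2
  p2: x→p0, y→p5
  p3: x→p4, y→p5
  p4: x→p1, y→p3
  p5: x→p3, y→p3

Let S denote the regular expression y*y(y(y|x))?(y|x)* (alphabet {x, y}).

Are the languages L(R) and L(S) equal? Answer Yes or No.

No

The empty string ε is accepted by R but rejected by S.
So L(R) ≠ L(S).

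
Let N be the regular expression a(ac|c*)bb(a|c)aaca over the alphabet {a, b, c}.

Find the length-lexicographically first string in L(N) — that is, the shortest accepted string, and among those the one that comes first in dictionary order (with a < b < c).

abbaaaca

By inspection of the expression, no string of length less than 8 matches, and abbaaaca is the lexicographically first match of length 8.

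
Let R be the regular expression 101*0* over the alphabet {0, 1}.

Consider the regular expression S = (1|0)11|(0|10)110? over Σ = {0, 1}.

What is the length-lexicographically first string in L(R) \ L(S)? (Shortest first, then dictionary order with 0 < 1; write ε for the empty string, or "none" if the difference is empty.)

The string 10 is accepted by R but not by S.
No shorter string lies in the difference, and 10 is the lexicographically first length-2 string in L(R) \ L(S).

10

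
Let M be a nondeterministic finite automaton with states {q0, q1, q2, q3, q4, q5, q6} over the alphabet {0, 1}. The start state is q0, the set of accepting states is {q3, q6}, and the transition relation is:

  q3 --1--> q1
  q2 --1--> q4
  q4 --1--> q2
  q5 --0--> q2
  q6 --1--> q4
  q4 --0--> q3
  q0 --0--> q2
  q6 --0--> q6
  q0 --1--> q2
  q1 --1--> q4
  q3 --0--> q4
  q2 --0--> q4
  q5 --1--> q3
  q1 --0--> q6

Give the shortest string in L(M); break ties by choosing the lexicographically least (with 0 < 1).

000

A breadth-first search from q0 reaches an accepting state first via the path q0 → q2 → q4 → q3 on input 000.
No string of length < 3 is accepted (BFS exhausts all shorter strings without reaching an accepting state), and 000 is the lexicographically least accepting string of length 3.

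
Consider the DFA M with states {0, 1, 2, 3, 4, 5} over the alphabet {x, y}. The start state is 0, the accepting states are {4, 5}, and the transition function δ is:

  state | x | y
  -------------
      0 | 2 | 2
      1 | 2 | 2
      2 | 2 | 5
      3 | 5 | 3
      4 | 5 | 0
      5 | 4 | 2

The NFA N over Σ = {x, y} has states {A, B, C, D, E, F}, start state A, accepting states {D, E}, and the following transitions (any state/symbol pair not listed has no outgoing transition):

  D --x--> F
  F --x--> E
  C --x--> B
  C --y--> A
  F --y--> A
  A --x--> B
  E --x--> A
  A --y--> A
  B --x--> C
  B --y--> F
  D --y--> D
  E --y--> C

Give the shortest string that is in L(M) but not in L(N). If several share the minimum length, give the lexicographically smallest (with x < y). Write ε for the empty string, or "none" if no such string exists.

The string xy is accepted by M but not by N.
No shorter string lies in the difference, and xy is the lexicographically first length-2 string in L(M) \ L(N).

xy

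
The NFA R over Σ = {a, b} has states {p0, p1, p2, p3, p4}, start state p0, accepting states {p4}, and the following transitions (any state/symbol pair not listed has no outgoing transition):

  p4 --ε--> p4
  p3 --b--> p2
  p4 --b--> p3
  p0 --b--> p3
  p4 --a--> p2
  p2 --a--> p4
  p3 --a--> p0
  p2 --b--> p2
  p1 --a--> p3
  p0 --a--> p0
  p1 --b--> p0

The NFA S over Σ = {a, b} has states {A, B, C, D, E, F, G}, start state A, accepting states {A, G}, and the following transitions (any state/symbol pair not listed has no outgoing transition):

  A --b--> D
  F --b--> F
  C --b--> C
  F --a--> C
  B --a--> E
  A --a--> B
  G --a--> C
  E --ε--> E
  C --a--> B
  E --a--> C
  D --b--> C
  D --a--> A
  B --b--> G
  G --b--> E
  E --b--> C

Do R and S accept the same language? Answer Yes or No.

No

The string bba is accepted by R but rejected by S.
So L(R) ≠ L(S).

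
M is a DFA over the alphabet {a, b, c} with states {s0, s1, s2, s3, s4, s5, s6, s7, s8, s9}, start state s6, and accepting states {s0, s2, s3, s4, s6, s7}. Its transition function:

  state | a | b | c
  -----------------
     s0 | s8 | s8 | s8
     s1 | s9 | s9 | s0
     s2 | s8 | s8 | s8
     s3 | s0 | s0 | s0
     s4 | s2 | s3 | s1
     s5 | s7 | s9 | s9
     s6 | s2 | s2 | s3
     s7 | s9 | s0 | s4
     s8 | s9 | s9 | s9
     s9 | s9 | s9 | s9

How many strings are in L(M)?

The useful subgraph on states {s0, s2, s3, s6} is acyclic, so L(M) is finite; the longest accepting path visits 3 useful states, giving maximum string length 2.
Counting accepting paths from s6 by length: 1 of length 0, 3 of length 1, 3 of length 2. Total 7.

7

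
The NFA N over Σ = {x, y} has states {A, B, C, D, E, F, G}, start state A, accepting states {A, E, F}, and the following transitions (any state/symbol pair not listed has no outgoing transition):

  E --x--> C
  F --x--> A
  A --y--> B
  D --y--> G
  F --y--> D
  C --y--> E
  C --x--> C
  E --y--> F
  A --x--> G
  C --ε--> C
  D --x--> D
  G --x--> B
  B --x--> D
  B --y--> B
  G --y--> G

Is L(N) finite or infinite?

finite

The useful states (reachable from A and able to reach an accepting state) are {A}.
Restricted to these states the transition graph has no cycle, so every accepting path has bounded length and L is finite.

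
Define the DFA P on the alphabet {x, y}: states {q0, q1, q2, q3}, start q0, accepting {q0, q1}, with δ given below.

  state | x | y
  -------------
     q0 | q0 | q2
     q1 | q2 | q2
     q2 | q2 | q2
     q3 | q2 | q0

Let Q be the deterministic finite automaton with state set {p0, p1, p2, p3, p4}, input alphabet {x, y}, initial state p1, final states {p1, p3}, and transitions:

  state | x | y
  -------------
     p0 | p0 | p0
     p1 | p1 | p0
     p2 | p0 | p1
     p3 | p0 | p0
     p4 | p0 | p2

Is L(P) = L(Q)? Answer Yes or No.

Exploring the product automaton P × Q from the start pair (q0, p1), following both machines on each input symbol, reaches 2 state pairs: (q0, p1), (q2, p0).
P accepts in {q0, q1} and Q accepts in {p1, p3}. In every reachable pair the two components are either both accepting — (q0, p1) — or both non-accepting, so no string is accepted by exactly one of the machines: L(P) \ L(Q) and L(Q) \ L(P) are both empty.
Hence every string is accepted by P iff it is accepted by Q, and the two languages coincide.

Yes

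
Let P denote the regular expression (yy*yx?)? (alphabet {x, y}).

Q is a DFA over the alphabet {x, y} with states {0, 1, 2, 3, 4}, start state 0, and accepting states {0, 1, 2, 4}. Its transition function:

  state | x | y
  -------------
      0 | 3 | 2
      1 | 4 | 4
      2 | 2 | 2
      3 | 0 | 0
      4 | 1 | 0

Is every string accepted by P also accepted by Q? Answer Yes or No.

Yes

Converting the expression P to a DFA (subset construction, then merging equivalent states) gives the minimal DFA with states {p0, p1, p2, p3, p4}, start state p0, accepting states {p0, p3, p4} and transitions p0: x→p1, y→p2; p1: x→p1, y→p1; p2: x→p1, y→p3; p3: x→p4, y→p3; p4: x→p1, y→p1.
Exploring the product automaton P × Q from the start pair (p0, 0), following both machines on each input symbol, reaches 7 state pairs: (p0, 0), (p1, 3), (p2, 2), (p1, 0), (p1, 2), (p3, 2), (p4, 2).
P accepts in {p0, p3, p4} and Q accepts in {0, 1, 2, 4}. The reachable pairs whose P-component is accepting are (p0, 0), (p3, 2), (p4, 2); in each of them the Q-component is accepting too, so the product for L(P) \ L(Q) (P-component accepting, Q-component rejecting) has no reachable accepting pair and the difference is empty.
Hence every string in L(P) is also in L(Q).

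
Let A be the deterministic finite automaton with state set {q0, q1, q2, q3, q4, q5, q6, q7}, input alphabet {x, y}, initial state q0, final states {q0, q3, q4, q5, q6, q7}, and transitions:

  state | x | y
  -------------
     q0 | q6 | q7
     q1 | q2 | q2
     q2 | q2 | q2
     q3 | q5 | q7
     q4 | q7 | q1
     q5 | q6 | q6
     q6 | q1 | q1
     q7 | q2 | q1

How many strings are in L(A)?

3

The useful subgraph on states {q0, q6, q7} is acyclic, so L(A) is finite; the longest accepting path visits 2 useful states, giving maximum string length 1.
Counting accepting paths from q0 by length: 1 of length 0, 2 of length 1. Total 3.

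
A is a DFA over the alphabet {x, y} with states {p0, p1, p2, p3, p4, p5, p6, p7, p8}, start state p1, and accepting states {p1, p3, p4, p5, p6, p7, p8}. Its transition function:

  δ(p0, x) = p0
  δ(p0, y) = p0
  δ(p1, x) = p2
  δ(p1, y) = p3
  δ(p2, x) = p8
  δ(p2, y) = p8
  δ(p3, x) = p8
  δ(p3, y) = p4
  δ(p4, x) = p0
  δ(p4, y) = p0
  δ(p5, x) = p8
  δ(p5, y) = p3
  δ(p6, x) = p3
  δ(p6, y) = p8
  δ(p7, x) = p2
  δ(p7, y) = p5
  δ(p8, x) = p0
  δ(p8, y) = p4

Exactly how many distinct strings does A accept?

The useful subgraph on states {p1, p2, p3, p4, p8} is acyclic, so L(A) is finite; the longest accepting path visits 4 useful states, giving maximum string length 3.
Counting accepting paths from p1 by length: 1 of length 0, 1 of length 1, 4 of length 2, 3 of length 3. Total 9.

9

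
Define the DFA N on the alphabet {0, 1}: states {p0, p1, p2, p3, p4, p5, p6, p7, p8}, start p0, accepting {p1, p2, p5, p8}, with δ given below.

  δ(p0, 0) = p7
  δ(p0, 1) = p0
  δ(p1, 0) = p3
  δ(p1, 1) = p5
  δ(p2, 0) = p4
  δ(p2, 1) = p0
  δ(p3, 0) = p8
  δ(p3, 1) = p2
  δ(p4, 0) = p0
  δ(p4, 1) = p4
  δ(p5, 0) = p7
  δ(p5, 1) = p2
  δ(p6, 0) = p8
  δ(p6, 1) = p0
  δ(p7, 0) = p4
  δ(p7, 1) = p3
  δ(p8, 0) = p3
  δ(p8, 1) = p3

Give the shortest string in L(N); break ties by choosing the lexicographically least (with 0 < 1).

010

A breadth-first search from p0 reaches an accepting state first via the path p0 → p7 → p3 → p8 on input 010.
No string of length < 3 is accepted (BFS exhausts all shorter strings without reaching an accepting state), and 010 is the lexicographically least accepting string of length 3.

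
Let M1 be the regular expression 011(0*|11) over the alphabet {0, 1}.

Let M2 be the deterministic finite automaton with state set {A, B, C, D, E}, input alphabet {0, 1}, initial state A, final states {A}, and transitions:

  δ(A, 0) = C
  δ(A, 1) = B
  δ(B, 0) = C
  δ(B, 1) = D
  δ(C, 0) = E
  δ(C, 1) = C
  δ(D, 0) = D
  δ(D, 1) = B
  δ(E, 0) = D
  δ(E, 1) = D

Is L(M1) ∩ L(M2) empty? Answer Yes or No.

Yes

Converting the expression M1 to a DFA (subset construction, then merging equivalent states) gives the minimal DFA with states {r0, r1, r2, r3, r4, r5, r6, r7}, start state r0, accepting states {r4, r5, r7} and transitions r0: 0→r1, 1→r2; r1: 0→r2, 1→r3; r2: 0→r2, 1→r2; r3: 0→r2, 1→r4; r4: 0→r5, 1→r6; r5: 0→r5, 1→r2; r6: 0→r2, 1→r7; r7: 0→r2, 1→r2.
Exploring the product automaton M1 × M2 from the start pair (r0, A), following both machines on each input symbol, reaches 12 state pairs: (r0, A), (r1, C), (r2, B), (r2, E), (r3, C), (r2, C), (r2, D), (r4, C), (r5, E), (r6, C), (r5, D), (r7, C).
M1 accepts in {r4, r5, r7} and M2 accepts in {A}; no reachable pair has both components accepting, so no string drives both machines to acceptance simultaneously and L(M1) ∩ L(M2) = ∅.
So no string is accepted by both, and the intersection is empty.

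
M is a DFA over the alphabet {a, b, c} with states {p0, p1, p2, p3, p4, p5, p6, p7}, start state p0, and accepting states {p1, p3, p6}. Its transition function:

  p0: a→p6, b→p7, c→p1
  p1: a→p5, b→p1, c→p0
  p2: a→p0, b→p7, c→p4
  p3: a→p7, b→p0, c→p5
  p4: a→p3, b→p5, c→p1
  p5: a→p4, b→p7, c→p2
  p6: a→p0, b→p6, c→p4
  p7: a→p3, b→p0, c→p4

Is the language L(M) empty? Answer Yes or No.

The string a is accepted: the run p0 → p6 ends in the accepting state p6.
Since at least one string is accepted, L(M) is not empty.

No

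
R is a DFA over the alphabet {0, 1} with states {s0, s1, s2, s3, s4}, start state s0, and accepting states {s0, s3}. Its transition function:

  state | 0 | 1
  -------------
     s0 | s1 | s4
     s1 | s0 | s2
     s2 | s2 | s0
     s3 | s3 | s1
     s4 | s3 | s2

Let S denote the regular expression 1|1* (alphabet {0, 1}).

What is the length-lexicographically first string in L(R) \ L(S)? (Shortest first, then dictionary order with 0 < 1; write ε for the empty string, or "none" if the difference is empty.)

The string 00 is accepted by R but not by S.
No shorter string lies in the difference, and 00 is the lexicographically first length-2 string in L(R) \ L(S).

00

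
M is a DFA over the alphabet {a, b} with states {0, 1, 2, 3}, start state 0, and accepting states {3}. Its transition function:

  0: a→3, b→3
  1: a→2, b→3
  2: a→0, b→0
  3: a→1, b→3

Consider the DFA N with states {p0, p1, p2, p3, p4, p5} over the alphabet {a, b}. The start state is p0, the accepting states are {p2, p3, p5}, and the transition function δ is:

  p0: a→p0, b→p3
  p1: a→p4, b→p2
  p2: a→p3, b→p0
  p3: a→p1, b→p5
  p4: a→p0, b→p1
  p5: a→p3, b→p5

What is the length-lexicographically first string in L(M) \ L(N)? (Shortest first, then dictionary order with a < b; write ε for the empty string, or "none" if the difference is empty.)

The string a is accepted by M but not by N.
No shorter string lies in the difference, and a is the lexicographically first length-1 string in L(M) \ L(N).

a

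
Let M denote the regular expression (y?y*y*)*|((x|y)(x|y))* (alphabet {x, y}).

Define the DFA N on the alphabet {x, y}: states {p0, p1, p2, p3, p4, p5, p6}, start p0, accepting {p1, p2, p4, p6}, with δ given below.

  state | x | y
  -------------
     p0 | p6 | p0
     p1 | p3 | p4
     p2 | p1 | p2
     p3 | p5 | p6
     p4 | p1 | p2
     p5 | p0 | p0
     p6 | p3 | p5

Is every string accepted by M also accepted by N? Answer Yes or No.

The empty string ε is in L(M) but not in L(N).
So L(M) ⊄ L(N).

No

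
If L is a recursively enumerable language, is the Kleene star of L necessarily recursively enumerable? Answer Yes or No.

Yes

Dovetail over all factorisations of the input into blocks and all step bounds, running the recogniser for L on every block of a factorisation; accept if some factorisation has all of its blocks accepted.
So the recursively enumerable languages are closed under Kleene star.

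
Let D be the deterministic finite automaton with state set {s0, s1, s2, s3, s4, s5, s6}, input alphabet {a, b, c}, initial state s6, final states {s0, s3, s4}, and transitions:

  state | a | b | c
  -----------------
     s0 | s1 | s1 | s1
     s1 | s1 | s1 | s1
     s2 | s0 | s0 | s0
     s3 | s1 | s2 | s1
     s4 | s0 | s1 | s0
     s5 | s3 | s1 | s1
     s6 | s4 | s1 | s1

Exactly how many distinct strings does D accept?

3

The useful subgraph on states {s0, s4, s6} is acyclic, so L(D) is finite; the longest accepting path visits 3 useful states, giving maximum string length 2.
Counting accepting paths from s6 by length: 1 of length 1, 2 of length 2. Total 3.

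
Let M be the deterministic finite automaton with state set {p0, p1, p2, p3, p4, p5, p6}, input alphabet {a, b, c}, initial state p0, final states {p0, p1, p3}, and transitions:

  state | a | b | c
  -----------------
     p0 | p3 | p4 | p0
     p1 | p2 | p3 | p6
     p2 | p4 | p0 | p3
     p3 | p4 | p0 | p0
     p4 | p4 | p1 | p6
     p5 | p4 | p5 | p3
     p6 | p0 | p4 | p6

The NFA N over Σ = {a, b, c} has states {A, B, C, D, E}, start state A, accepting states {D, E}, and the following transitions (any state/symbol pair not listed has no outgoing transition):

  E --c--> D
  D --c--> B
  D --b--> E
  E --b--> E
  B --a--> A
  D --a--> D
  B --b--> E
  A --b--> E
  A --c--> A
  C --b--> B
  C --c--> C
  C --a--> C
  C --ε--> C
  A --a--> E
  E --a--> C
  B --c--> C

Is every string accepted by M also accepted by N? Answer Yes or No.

No

The empty string ε is in L(M) but not in L(N).
So L(M) ⊄ L(N).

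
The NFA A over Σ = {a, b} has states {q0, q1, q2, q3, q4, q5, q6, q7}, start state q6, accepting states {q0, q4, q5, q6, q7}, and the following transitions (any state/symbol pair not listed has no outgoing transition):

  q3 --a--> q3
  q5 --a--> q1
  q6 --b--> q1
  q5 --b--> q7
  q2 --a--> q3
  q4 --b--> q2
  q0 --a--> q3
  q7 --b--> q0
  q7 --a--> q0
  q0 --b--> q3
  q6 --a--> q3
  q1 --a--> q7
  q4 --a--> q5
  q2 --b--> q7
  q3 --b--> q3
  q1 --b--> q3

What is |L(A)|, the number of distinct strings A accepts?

The useful subgraph on states {q0, q1, q6, q7} is acyclic, so L(A) is finite; the longest accepting path visits 4 useful states, giving maximum string length 3.
Counting accepting paths from q6 by length: 1 of length 0, 1 of length 2, 2 of length 3. Total 4.

4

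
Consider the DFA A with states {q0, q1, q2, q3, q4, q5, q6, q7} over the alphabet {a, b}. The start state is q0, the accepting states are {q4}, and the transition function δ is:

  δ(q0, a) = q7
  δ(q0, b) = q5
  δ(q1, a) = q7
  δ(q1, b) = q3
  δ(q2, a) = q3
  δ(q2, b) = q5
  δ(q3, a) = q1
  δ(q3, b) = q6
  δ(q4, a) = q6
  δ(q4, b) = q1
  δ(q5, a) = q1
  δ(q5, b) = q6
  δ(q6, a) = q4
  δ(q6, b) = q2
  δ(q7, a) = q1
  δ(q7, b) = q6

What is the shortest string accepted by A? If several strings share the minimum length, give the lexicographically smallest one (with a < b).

aba

A breadth-first search from q0 reaches an accepting state first via the path q0 → q7 → q6 → q4 on input aba.
No string of length < 3 is accepted (BFS exhausts all shorter strings without reaching an accepting state), and aba is the lexicographically least accepting string of length 3.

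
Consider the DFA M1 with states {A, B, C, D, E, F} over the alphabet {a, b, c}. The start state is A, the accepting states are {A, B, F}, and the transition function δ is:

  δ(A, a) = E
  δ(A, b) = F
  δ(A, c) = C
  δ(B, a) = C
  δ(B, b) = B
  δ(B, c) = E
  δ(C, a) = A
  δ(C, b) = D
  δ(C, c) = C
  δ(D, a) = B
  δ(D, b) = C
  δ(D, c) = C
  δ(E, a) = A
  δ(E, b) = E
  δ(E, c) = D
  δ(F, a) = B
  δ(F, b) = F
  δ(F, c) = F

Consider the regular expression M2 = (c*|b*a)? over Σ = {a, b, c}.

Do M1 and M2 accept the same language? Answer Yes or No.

The string b is accepted by M1 but rejected by M2.
So L(M1) ≠ L(M2).

No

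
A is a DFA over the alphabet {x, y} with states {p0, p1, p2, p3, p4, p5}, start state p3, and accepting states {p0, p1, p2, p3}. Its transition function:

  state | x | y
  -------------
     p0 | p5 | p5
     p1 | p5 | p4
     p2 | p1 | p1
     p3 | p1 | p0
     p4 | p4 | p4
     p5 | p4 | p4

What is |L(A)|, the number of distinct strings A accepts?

The useful subgraph on states {p0, p1, p3} is acyclic, so L(A) is finite; the longest accepting path visits 2 useful states, giving maximum string length 1.
Counting accepting paths from p3 by length: 1 of length 0, 2 of length 1. Total 3.

3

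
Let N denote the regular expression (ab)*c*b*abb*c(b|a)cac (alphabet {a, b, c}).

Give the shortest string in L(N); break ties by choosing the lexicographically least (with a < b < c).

By inspection of the expression, no string of length less than 7 matches, and abcacac is the lexicographically first match of length 7.

abcacac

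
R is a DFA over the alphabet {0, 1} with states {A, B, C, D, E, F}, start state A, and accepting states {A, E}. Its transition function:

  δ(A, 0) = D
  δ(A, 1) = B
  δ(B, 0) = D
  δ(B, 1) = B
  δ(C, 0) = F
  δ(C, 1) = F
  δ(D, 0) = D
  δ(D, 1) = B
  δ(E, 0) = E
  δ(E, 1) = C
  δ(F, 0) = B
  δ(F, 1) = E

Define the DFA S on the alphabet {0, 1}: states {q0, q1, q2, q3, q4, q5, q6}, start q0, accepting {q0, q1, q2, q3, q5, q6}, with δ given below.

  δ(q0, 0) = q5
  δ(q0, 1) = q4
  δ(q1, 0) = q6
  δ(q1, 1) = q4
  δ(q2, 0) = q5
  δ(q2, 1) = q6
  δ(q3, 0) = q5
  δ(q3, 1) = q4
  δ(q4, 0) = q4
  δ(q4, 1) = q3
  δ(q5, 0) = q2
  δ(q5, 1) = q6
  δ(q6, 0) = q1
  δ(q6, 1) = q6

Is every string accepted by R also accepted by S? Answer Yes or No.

Yes

Exploring the product automaton R × S from the start pair (A, q0), following both machines on each input symbol, reaches 9 state pairs: (A, q0), (D, q5), (B, q4), (D, q2), (B, q6), (D, q4), (B, q3), (D, q1), (D, q6).
R accepts in {A, E} and S accepts in {q0, q1, q2, q3, q5, q6}. The reachable pairs whose R-component is accepting are (A, q0); in each of them the S-component is accepting too, so the product for L(R) \ L(S) (R-component accepting, S-component rejecting) has no reachable accepting pair and the difference is empty.
Hence every string in L(R) is also in L(S).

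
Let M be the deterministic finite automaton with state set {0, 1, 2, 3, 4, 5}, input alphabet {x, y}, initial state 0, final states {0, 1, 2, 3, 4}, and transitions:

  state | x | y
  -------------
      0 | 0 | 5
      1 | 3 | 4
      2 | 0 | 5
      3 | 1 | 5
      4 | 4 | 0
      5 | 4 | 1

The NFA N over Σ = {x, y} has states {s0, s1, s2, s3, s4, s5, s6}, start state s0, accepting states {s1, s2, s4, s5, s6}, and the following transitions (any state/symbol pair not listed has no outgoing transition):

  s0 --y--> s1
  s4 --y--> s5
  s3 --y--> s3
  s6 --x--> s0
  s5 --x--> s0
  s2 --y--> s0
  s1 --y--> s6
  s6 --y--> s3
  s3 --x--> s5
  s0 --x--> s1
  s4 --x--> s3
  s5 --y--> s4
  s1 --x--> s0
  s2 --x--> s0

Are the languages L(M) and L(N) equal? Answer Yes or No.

No

The empty string ε is accepted by M but rejected by N.
So L(M) ≠ L(N).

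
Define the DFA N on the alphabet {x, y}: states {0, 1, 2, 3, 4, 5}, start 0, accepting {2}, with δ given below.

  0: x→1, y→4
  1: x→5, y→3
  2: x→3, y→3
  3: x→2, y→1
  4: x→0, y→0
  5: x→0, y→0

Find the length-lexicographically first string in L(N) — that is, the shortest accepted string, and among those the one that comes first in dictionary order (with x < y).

xyx

A breadth-first search from 0 reaches an accepting state first via the path 0 → 1 → 3 → 2 on input xyx.
No string of length < 3 is accepted (BFS exhausts all shorter strings without reaching an accepting state), and xyx is the lexicographically least accepting string of length 3.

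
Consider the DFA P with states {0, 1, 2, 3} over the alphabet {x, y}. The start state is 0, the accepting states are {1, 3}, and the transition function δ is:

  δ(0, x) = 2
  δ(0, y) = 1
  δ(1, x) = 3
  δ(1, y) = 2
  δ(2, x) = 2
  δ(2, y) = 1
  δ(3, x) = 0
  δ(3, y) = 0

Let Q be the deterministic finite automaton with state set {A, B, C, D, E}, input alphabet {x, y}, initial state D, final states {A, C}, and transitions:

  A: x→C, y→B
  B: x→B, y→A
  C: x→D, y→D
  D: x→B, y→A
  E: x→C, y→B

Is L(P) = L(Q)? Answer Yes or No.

Yes

Exploring the product automaton P × Q from the start pair (0, D), following both machines on each input symbol, reaches 4 state pairs: (0, D), (2, B), (1, A), (3, C).
P accepts in {1, 3} and Q accepts in {A, C}. In every reachable pair the two components are either both accepting — (1, A), (3, C) — or both non-accepting, so no string is accepted by exactly one of the machines: L(P) \ L(Q) and L(Q) \ L(P) are both empty.
Hence every string is accepted by P iff it is accepted by Q, and the two languages coincide.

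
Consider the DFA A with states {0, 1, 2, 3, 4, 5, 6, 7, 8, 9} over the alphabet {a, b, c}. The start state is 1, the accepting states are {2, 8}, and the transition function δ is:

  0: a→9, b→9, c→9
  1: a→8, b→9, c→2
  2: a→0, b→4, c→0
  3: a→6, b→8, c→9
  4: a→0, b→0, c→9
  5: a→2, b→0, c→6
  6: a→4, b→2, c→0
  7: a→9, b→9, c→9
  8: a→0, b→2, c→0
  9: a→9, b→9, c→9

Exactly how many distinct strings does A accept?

The useful subgraph on states {1, 2, 8} is acyclic, so L(A) is finite; the longest accepting path visits 3 useful states, giving maximum string length 2.
Counting accepting paths from 1 by length: 2 of length 1, 1 of length 2. Total 3.

3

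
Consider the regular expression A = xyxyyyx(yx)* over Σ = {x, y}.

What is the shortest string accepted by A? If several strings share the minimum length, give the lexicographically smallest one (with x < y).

By inspection of the expression, no string of length less than 7 matches, and xyxyyyx is the lexicographically first match of length 7.

xyxyyyx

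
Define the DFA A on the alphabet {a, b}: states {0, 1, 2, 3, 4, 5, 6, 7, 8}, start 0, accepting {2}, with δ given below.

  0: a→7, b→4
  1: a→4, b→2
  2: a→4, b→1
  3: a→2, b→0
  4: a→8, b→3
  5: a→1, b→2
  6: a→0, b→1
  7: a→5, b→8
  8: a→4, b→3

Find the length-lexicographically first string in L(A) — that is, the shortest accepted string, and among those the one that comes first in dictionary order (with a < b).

aab

A breadth-first search from 0 reaches an accepting state first via the path 0 → 7 → 5 → 2 on input aab.
No string of length < 3 is accepted (BFS exhausts all shorter strings without reaching an accepting state), and aab is the lexicographically least accepting string of length 3.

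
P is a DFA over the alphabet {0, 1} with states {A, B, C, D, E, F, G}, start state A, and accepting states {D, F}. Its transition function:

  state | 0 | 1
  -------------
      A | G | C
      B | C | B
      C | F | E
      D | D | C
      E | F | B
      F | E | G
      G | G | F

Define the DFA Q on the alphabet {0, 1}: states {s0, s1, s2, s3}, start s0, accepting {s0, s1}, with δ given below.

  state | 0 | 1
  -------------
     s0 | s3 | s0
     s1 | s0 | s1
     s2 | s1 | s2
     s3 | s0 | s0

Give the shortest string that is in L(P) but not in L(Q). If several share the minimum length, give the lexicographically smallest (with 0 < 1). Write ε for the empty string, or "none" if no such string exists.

10

The string 10 is accepted by P but not by Q.
No shorter string lies in the difference, and 10 is the lexicographically first length-2 string in L(P) \ L(Q).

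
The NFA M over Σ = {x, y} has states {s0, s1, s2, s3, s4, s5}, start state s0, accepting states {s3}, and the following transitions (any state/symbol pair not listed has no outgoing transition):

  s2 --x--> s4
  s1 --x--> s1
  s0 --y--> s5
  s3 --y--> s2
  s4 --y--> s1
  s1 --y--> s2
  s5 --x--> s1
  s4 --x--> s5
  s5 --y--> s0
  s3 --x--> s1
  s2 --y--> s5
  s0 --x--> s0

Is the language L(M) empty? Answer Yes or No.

The states reachable from the start state are {s0, s1, s2, s4, s5}.
None of the accepting states {s3} is reachable, so no string is accepted and L(M) = ∅.

Yes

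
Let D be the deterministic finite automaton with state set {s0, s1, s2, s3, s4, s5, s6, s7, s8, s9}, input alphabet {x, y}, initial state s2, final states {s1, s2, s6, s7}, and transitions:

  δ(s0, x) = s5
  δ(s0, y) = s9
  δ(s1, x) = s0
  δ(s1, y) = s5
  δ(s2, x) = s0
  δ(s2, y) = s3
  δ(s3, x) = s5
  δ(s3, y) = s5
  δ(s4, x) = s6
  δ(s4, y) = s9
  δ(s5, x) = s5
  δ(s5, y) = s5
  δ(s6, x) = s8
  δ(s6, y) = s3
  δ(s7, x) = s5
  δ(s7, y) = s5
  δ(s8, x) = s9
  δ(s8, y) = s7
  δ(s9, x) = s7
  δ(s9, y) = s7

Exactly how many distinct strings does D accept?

The useful subgraph on states {s0, s2, s7, s9} is acyclic, so L(D) is finite; the longest accepting path visits 4 useful states, giving maximum string length 3.
Counting accepting paths from s2 by length: 1 of length 0, 2 of length 3. Total 3.

3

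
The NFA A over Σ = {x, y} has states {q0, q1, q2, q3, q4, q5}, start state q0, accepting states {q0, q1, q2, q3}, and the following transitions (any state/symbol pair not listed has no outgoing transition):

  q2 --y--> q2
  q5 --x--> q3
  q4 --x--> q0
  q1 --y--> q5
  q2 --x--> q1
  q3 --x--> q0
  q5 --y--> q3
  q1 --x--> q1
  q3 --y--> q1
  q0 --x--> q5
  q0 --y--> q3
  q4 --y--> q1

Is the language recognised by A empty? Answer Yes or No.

No

The empty string ε is accepted: the run q0 ends in the accepting state q0.
Since at least one string is accepted, L(A) is not empty.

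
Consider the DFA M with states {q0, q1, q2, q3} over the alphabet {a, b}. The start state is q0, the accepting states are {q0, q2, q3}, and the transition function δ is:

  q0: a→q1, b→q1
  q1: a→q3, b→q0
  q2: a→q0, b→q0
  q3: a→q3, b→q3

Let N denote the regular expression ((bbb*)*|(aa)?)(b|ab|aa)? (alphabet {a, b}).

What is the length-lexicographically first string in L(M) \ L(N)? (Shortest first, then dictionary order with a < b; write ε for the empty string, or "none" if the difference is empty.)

The string ba is accepted by M but not by N.
No shorter string lies in the difference, and ba is the lexicographically first length-2 string in L(M) \ L(N).

ba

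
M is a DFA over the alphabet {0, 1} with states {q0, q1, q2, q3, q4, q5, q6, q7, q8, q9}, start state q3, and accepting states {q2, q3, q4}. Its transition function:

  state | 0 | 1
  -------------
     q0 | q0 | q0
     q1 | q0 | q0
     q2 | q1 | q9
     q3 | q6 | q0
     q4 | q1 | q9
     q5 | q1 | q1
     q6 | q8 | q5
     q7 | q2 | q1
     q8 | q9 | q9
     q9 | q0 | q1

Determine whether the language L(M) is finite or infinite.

finite

The useful states (reachable from q3 and able to reach an accepting state) are {q3}.
Restricted to these states the transition graph has no cycle, so every accepting path has bounded length and L is finite.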